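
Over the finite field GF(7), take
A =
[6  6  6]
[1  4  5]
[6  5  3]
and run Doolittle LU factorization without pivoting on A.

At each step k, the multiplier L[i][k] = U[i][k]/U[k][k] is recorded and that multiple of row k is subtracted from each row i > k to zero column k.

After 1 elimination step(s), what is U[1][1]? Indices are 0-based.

U[1][1] = 3

k=0: U[0][0]=6
  eliminate (1,0): mult=6, new row 1: (0, 3, 4); set L[1][0]=6
  eliminate (2,0): mult=1, new row 2: (0, 6, 4); set L[2][0]=1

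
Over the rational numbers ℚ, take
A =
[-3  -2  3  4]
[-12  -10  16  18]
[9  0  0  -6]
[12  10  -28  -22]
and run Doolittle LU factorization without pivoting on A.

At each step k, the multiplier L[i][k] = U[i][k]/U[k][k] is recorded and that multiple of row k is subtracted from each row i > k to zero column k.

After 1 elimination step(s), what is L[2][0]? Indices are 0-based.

L[2][0] = -3

Step 1: pivot at (0,0) is -3.
  row1 ← row1 − (4)·row0  ⇒  L[1][0]=4, U row1=(0, -2, 4, 2)
  row2 ← row2 − (-3)·row0  ⇒  L[2][0]=-3, U row2=(0, -6, 9, 6)
  row3 ← row3 − (-4)·row0  ⇒  L[3][0]=-4, U row3=(0, 2, -16, -6)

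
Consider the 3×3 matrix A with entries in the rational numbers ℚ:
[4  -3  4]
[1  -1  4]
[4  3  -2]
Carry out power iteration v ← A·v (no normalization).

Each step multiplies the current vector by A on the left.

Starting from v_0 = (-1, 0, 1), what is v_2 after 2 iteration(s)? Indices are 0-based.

v_0 = (-1, 0, 1).
v_1 = A·v_0 = (0, 3, -6).
v_2 = A·v_1 = (-33, -27, 21).

v_2 = (-33, -27, 21)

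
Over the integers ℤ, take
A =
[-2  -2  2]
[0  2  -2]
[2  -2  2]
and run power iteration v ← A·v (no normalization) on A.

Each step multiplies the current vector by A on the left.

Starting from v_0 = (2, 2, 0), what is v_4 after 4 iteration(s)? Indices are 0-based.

v_0 = (2, 2, 0).
v_1 = A·v_0 = (-8, 4, 0).
v_2 = A·v_1 = (8, 8, -24).
v_3 = A·v_2 = (-80, 64, -48).
v_4 = A·v_3 = (-64, 224, -384).

v_4 = (-64, 224, -384)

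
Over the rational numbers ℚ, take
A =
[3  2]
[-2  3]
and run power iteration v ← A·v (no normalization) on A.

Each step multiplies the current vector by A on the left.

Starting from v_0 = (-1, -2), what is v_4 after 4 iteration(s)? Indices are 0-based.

v_4 = (-121, 358)

v_0 = (-1, -2).
v_1 = A·v_0 = (-7, -4).
v_2 = A·v_1 = (-29, 2).
v_3 = A·v_2 = (-83, 64).
v_4 = A·v_3 = (-121, 358).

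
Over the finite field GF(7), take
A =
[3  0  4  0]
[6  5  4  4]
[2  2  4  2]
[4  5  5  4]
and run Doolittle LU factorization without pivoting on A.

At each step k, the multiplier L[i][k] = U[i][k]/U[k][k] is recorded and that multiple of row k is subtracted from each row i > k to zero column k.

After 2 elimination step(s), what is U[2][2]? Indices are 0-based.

Step 1: pivot at (0,0) is 3.
  row1 ← row1 − (2)·row0  ⇒  L[1][0]=2, U row1=(0, 5, 3, 4)
  row2 ← row2 − (3)·row0  ⇒  L[2][0]=3, U row2=(0, 2, 6, 2)
  row3 ← row3 − (6)·row0  ⇒  L[3][0]=6, U row3=(0, 5, 2, 4)
Step 2: pivot at (1,1) is 5.
  row2 ← row2 − (6)·row1  ⇒  L[2][1]=6, U row2=(0, 0, 2, 6)
  row3 ← row3 − (1)·row1  ⇒  L[3][1]=1, U row3=(0, 0, 6, 0)

U[2][2] = 2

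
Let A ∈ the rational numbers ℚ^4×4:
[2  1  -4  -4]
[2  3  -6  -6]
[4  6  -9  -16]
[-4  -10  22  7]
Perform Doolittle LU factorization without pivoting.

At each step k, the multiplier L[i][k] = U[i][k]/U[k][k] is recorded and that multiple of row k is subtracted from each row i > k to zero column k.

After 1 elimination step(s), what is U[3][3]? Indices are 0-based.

[col 0] pivot 2
  R1 -= 1*R0 → (0, 2, -2, -2)  (L[1][0] := 1)
  R2 -= 2*R0 → (0, 4, -1, -8)  (L[2][0] := 2)
  R3 -= -2*R0 → (0, -8, 14, -1)  (L[3][0] := -2)

U[3][3] = -1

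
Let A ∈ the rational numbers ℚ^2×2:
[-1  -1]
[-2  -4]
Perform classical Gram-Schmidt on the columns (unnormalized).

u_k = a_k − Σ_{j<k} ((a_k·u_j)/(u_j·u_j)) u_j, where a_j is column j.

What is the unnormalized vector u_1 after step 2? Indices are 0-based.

Step 1: u_0 = a_0 = (-1, -2).
Step 2: u_1 = a_1 − (9/5)·u_0 = (4/5, -2/5).

u_1 = (4/5, -2/5)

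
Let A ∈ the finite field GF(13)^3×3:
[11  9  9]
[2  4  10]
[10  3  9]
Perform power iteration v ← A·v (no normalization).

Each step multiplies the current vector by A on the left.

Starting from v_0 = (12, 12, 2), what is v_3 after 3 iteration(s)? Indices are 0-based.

v_3 = (1, 11, 7)

v_0 = (12, 12, 2).
v_1 = A·v_0 = (11, 1, 5).
v_2 = A·v_1 = (6, 11, 2).
v_3 = A·v_2 = (1, 11, 7).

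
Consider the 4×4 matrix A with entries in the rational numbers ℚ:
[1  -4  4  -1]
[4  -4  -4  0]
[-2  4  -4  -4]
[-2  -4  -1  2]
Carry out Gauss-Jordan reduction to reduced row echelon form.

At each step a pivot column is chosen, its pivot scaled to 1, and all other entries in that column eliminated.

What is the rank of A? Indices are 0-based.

pivot(0,0)=1: scale R0 → (1, -4, 4, -1)
  clear (1,0): R1 −= (4)R0 → (0, 12, -20, 4)
  clear (2,0): R2 −= (-2)R0 → (0, -4, 4, -6)
  clear (3,0): R3 −= (-2)R0 → (0, -12, 7, 0)
pivot(1,1)=12: scale R1 → (0, 1, -5/3, 1/3)
  clear (0,1): R0 −= (-4)R1 → (1, 0, -8/3, 1/3)
  clear (2,1): R2 −= (-4)R1 → (0, 0, -8/3, -14/3)
  clear (3,1): R3 −= (-12)R1 → (0, 0, -13, 4)
pivot(2,2)=-8/3: scale R2 → (0, 0, 1, 7/4)
  clear (0,2): R0 −= (-8/3)R2 → (1, 0, 0, 5)
  clear (1,2): R1 −= (-5/3)R2 → (0, 1, 0, 13/4)
  clear (3,2): R3 −= (-13)R2 → (0, 0, 0, 107/4)
pivot(3,3)=107/4: scale R3 → (0, 0, 0, 1)
  clear (0,3): R0 −= (5)R3 → (1, 0, 0, 0)
  clear (1,3): R1 −= (13/4)R3 → (0, 1, 0, 0)
  clear (2,3): R2 −= (7/4)R3 → (0, 0, 1, 0)

rank = 4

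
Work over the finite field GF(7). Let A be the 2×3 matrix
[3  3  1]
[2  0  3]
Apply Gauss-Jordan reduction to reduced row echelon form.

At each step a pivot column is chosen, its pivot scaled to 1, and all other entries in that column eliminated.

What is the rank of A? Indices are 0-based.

rank = 2

pivot(0,0)=3: scale R0 → (1, 1, 5)
  clear (1,0): R1 −= (2)R0 → (0, 5, 0)
pivot(1,1)=5: scale R1 → (0, 1, 0)
  clear (0,1): R0 −= (1)R1 → (1, 0, 5)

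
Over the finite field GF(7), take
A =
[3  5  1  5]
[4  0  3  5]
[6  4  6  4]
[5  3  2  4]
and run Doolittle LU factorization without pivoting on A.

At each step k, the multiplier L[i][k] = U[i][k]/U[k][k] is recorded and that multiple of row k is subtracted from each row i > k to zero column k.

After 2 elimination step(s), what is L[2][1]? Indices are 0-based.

L[2][1] = 3

Step 1: pivot at (0,0) is 3.
  row1 ← row1 − (6)·row0  ⇒  L[1][0]=6, U row1=(0, 5, 4, 3)
  row2 ← row2 − (2)·row0  ⇒  L[2][0]=2, U row2=(0, 1, 4, 1)
  row3 ← row3 − (4)·row0  ⇒  L[3][0]=4, U row3=(0, 4, 5, 5)
Step 2: pivot at (1,1) is 5.
  row2 ← row2 − (3)·row1  ⇒  L[2][1]=3, U row2=(0, 0, 6, 6)
  row3 ← row3 − (5)·row1  ⇒  L[3][1]=5, U row3=(0, 0, 6, 4)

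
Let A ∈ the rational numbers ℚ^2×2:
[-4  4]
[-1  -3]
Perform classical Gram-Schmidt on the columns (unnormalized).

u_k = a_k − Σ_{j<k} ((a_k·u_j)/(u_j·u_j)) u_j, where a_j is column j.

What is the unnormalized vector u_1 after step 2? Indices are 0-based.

u_1 = (16/17, -64/17)

Step 1: u_0 = a_0 = (-4, -1).
Step 2: u_1 = a_1 − (-13/17)·u_0 = (16/17, -64/17).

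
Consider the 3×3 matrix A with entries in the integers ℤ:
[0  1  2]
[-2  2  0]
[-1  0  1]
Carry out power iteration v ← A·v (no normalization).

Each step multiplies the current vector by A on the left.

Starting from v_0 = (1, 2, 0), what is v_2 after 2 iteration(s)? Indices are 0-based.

v_2 = (0, 0, -3)

v_0 = (1, 2, 0).
v_1 = A·v_0 = (2, 2, -1).
v_2 = A·v_1 = (0, 0, -3).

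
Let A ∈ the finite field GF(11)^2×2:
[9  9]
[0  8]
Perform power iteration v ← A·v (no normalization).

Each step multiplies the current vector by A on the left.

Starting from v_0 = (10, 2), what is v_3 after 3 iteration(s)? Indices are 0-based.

v_0 = (10, 2).
v_1 = A·v_0 = (9, 5).
v_2 = A·v_1 = (5, 7).
v_3 = A·v_2 = (9, 1).

v_3 = (9, 1)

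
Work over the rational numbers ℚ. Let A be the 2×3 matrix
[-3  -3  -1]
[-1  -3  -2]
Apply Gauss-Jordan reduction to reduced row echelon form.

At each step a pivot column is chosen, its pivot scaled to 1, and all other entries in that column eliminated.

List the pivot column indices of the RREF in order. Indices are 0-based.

[1] R0 /= -3  ⇒  (1, 1, 1/3)
     R1 -= -1·R0  ⇒  (0, -2, -5/3)
[2] R1 /= -2  ⇒  (0, 1, 5/6)
     R0 -= 1·R1  ⇒  (1, 0, -1/2)

pivot columns: 0, 1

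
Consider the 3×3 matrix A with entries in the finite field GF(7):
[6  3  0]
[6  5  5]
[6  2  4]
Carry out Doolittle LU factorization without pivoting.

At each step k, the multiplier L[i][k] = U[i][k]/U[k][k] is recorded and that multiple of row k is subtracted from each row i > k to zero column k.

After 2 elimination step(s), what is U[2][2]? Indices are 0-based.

U[2][2] = 3

k=0: U[0][0]=6
  eliminate (1,0): mult=1, new row 1: (0, 2, 5); set L[1][0]=1
  eliminate (2,0): mult=1, new row 2: (0, 6, 4); set L[2][0]=1
k=1: U[1][1]=2
  eliminate (2,1): mult=3, new row 2: (0, 0, 3); set L[2][1]=3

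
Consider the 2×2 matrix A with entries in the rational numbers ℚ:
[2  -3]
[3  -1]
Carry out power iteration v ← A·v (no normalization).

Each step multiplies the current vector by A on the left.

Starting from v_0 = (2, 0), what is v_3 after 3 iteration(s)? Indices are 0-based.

v_0 = (2, 0).
v_1 = A·v_0 = (4, 6).
v_2 = A·v_1 = (-10, 6).
v_3 = A·v_2 = (-38, -36).

v_3 = (-38, -36)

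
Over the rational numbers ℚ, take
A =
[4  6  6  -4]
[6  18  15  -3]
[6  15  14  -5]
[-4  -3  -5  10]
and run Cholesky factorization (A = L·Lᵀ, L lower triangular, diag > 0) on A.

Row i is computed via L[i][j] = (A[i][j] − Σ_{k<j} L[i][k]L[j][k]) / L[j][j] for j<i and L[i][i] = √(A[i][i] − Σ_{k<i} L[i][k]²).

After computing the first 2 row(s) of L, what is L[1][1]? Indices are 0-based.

L[1][1] = 3

Step 1: L[0][0] = √(4) = 2.
  L[1][0] = (6) / L[0][0] = 3.
Step 2: L[1][1] = √(9) = 3.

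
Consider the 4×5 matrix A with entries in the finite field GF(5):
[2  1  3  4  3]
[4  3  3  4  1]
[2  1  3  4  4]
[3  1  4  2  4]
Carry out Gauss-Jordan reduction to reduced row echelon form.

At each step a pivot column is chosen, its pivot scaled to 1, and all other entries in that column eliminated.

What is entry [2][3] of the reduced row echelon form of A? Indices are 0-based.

step 1: normalize row 0 (÷2) = (1, 3, 4, 2, 4)
  row 1: subtract 4×row0 = (0, 1, 2, 1, 0)
  row 2: subtract 2×row0 = (0, 0, 0, 0, 1)
  row 3: subtract 3×row0 = (0, 2, 2, 1, 2)
step 2: normalize row 1 (÷1) = (0, 1, 2, 1, 0)
  row 0: subtract 3×row1 = (1, 0, 3, 4, 4)
  row 3: subtract 2×row1 = (0, 0, 3, 4, 2)
step 3: exchange rows 2,3
step 3: normalize row 2 (÷3) = (0, 0, 1, 3, 4)
  row 0: subtract 3×row2 = (1, 0, 0, 0, 2)
  row 1: subtract 2×row2 = (0, 1, 0, 0, 2)
skip col 3 (zero from row 3)
step 4: normalize row 3 (÷1) = (0, 0, 0, 0, 1)
  row 0: subtract 2×row3 = (1, 0, 0, 0, 0)
  row 1: subtract 2×row3 = (0, 1, 0, 0, 0)
  row 2: subtract 4×row3 = (0, 0, 1, 3, 0)

M[2][3] = 3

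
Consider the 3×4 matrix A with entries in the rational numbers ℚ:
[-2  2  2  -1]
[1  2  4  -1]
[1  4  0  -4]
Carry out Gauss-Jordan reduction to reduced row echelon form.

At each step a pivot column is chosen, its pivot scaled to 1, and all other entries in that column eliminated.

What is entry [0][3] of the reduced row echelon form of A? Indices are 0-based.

pivot(0,0)=-2: scale R0 → (1, -1, -1, 1/2)
  clear (1,0): R1 −= (1)R0 → (0, 3, 5, -3/2)
  clear (2,0): R2 −= (1)R0 → (0, 5, 1, -9/2)
pivot(1,1)=3: scale R1 → (0, 1, 5/3, -1/2)
  clear (0,1): R0 −= (-1)R1 → (1, 0, 2/3, 0)
  clear (2,1): R2 −= (5)R1 → (0, 0, -22/3, -2)
pivot(2,2)=-22/3: scale R2 → (0, 0, 1, 3/11)
  clear (0,2): R0 −= (2/3)R2 → (1, 0, 0, -2/11)
  clear (1,2): R1 −= (5/3)R2 → (0, 1, 0, -21/22)

M[0][3] = -2/11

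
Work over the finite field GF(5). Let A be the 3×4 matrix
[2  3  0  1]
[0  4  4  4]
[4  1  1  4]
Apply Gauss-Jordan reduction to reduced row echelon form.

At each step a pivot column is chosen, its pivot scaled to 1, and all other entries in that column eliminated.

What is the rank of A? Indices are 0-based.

rank = 3

pivot(0,0)=2: scale R0 → (1, 4, 0, 3)
  clear (2,0): R2 −= (4)R0 → (0, 0, 1, 2)
pivot(1,1)=4: scale R1 → (0, 1, 1, 1)
  clear (0,1): R0 −= (4)R1 → (1, 0, 1, 4)
pivot(2,2)=1: scale R2 → (0, 0, 1, 2)
  clear (0,2): R0 −= (1)R2 → (1, 0, 0, 2)
  clear (1,2): R1 −= (1)R2 → (0, 1, 0, 4)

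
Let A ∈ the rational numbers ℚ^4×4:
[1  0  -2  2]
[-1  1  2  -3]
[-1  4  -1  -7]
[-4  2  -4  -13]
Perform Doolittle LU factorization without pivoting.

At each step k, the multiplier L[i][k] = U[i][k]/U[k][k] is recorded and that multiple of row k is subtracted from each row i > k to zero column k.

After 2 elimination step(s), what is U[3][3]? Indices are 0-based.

U[3][3] = -3

[col 0] pivot 1
  R1 -= -1*R0 → (0, 1, 0, -1)  (L[1][0] := -1)
  R2 -= -1*R0 → (0, 4, -3, -5)  (L[2][0] := -1)
  R3 -= -4*R0 → (0, 2, -12, -5)  (L[3][0] := -4)
[col 1] pivot 1
  R2 -= 4*R1 → (0, 0, -3, -1)  (L[2][1] := 4)
  R3 -= 2*R1 → (0, 0, -12, -3)  (L[3][1] := 2)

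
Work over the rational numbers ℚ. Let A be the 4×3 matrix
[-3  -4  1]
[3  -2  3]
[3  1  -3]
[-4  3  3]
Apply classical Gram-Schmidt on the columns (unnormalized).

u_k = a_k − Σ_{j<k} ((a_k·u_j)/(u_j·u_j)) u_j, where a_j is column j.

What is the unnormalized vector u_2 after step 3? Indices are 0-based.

u_2 = (-139/183, 685/183, -320/183, 126/61)

Step 1: u_0 = a_0 = (-3, 3, 3, -4).
Step 2: u_1 = a_1 − (-3/43)·u_0 = (-181/43, -77/43, 52/43, 117/43).
Step 3: u_2 = a_2 − (-15/43)·u_0 − (-31/183)·u_1 = (-139/183, 685/183, -320/183, 126/61).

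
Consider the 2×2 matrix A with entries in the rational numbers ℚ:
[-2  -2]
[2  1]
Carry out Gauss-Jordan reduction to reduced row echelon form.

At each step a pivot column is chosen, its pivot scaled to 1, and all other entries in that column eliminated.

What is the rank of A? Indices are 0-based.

[1] R0 /= -2  ⇒  (1, 1)
     R1 -= 2·R0  ⇒  (0, -1)
[2] R1 /= -1  ⇒  (0, 1)
     R0 -= 1·R1  ⇒  (1, 0)

rank = 2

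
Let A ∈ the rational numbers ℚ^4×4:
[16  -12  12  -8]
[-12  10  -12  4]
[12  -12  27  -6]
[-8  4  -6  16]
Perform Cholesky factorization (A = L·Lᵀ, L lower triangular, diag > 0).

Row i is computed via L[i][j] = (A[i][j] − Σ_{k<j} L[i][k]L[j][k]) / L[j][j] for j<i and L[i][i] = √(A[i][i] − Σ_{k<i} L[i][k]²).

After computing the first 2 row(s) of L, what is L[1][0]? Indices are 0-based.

L[1][0] = -3

Step 1: L[0][0] = √(16) = 4.
  L[1][0] = (-12) / L[0][0] = -3.
Step 2: L[1][1] = √(1) = 1.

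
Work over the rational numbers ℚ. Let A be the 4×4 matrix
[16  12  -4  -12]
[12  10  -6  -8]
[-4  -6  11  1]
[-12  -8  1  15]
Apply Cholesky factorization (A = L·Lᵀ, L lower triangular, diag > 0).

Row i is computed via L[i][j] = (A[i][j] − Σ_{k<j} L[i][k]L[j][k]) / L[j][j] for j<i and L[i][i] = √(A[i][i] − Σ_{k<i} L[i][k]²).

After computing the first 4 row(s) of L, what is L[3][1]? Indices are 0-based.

L[3][1] = 1

Step 1: L[0][0] = √(16) = 4.
  L[1][0] = (12) / L[0][0] = 3.
Step 2: L[1][1] = √(1) = 1.
  L[2][0] = (-4) / L[0][0] = -1.
  L[2][1] = (-3) / L[1][1] = -3.
Step 3: L[2][2] = √(1) = 1.
  L[3][0] = (-12) / L[0][0] = -3.
  L[3][1] = (1) / L[1][1] = 1.
  L[3][2] = (1) / L[2][2] = 1.
Step 4: L[3][3] = √(4) = 2.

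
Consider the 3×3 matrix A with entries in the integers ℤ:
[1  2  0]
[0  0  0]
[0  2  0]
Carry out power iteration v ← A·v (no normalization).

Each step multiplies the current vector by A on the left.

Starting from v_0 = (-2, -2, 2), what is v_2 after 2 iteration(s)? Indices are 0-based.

v_0 = (-2, -2, 2).
v_1 = A·v_0 = (-6, 0, -4).
v_2 = A·v_1 = (-6, 0, 0).

v_2 = (-6, 0, 0)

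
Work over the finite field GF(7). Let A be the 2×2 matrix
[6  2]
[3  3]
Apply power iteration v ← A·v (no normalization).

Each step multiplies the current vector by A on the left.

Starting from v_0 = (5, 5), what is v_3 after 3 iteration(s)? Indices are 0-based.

v_3 = (1, 4)

v_0 = (5, 5).
v_1 = A·v_0 = (5, 2).
v_2 = A·v_1 = (6, 0).
v_3 = A·v_2 = (1, 4).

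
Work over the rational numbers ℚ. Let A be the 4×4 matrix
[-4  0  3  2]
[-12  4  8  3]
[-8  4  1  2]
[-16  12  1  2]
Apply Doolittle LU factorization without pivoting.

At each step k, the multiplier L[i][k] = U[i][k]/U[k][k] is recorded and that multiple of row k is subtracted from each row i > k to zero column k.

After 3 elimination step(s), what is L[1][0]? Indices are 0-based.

L[1][0] = 3

k=0: U[0][0]=-4
  eliminate (1,0): mult=3, new row 1: (0, 4, -1, -3); set L[1][0]=3
  eliminate (2,0): mult=2, new row 2: (0, 4, -5, -2); set L[2][0]=2
  eliminate (3,0): mult=4, new row 3: (0, 12, -11, -6); set L[3][0]=4
k=1: U[1][1]=4
  eliminate (2,1): mult=1, new row 2: (0, 0, -4, 1); set L[2][1]=1
  eliminate (3,1): mult=3, new row 3: (0, 0, -8, 3); set L[3][1]=3
k=2: U[2][2]=-4
  eliminate (3,2): mult=2, new row 3: (0, 0, 0, 1); set L[3][2]=2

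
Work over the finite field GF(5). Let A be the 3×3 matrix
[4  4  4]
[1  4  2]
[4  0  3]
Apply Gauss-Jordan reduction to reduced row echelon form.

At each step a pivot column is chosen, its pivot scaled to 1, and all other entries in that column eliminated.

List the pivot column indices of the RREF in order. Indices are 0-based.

pivot columns: 0, 1, 2

step 1: normalize row 0 (÷4) = (1, 1, 1)
  row 1: subtract 1×row0 = (0, 3, 1)
  row 2: subtract 4×row0 = (0, 1, 4)
step 2: normalize row 1 (÷3) = (0, 1, 2)
  row 0: subtract 1×row1 = (1, 0, 4)
  row 2: subtract 1×row1 = (0, 0, 2)
step 3: normalize row 2 (÷2) = (0, 0, 1)
  row 0: subtract 4×row2 = (1, 0, 0)
  row 1: subtract 2×row2 = (0, 1, 0)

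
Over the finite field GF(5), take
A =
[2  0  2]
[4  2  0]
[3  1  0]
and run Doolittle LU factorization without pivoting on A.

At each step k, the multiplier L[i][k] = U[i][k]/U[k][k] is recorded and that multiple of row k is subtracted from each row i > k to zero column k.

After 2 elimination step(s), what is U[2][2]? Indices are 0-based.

U[2][2] = 4

Step 1: pivot at (0,0) is 2.
  row1 ← row1 − (2)·row0  ⇒  L[1][0]=2, U row1=(0, 2, 1)
  row2 ← row2 − (4)·row0  ⇒  L[2][0]=4, U row2=(0, 1, 2)
Step 2: pivot at (1,1) is 2.
  row2 ← row2 − (3)·row1  ⇒  L[2][1]=3, U row2=(0, 0, 4)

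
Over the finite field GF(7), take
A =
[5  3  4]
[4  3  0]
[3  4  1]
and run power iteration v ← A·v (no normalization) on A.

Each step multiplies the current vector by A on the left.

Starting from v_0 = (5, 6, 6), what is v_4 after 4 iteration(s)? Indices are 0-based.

v_0 = (5, 6, 6).
v_1 = A·v_0 = (4, 3, 3).
v_2 = A·v_1 = (6, 4, 6).
v_3 = A·v_2 = (3, 1, 5).
v_4 = A·v_3 = (3, 1, 4).

v_4 = (3, 1, 4)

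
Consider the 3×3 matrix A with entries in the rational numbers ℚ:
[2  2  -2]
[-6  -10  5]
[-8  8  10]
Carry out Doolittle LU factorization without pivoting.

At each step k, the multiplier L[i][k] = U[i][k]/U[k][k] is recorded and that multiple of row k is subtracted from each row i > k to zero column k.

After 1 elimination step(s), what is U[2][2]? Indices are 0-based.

Step 1: pivot at (0,0) is 2.
  row1 ← row1 − (-3)·row0  ⇒  L[1][0]=-3, U row1=(0, -4, -1)
  row2 ← row2 − (-4)·row0  ⇒  L[2][0]=-4, U row2=(0, 16, 2)

U[2][2] = 2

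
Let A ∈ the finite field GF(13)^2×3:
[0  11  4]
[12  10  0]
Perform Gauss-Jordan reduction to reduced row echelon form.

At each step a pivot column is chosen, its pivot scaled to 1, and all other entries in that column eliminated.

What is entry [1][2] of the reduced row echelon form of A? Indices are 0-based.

M[1][2] = 11

[1] R0 <-> R1
[1] R0 /= 12  ⇒  (1, 3, 0)
[2] R1 /= 11  ⇒  (0, 1, 11)
     R0 -= 3·R1  ⇒  (1, 0, 6)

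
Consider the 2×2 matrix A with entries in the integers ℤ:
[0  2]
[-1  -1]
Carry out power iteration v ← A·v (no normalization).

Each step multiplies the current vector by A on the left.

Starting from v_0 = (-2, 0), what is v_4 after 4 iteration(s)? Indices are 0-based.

v_4 = (-4, 6)

v_0 = (-2, 0).
v_1 = A·v_0 = (0, 2).
v_2 = A·v_1 = (4, -2).
v_3 = A·v_2 = (-4, -2).
v_4 = A·v_3 = (-4, 6).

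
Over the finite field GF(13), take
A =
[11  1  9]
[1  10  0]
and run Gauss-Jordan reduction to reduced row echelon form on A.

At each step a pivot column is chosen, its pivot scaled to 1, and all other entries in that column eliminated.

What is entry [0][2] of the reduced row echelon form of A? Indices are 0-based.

M[0][2] = 5

[1] R0 /= 11  ⇒  (1, 6, 2)
     R1 -= 1·R0  ⇒  (0, 4, 11)
[2] R1 /= 4  ⇒  (0, 1, 6)
     R0 -= 6·R1  ⇒  (1, 0, 5)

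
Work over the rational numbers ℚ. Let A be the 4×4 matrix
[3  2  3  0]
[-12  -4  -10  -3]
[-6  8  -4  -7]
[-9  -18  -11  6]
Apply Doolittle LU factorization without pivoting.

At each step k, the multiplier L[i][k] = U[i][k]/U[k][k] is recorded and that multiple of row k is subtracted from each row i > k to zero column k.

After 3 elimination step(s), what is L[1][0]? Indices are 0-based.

L[1][0] = -4

[col 0] pivot 3
  R1 -= -4*R0 → (0, 4, 2, -3)  (L[1][0] := -4)
  R2 -= -2*R0 → (0, 12, 2, -7)  (L[2][0] := -2)
  R3 -= -3*R0 → (0, -12, -2, 6)  (L[3][0] := -3)
[col 1] pivot 4
  R2 -= 3*R1 → (0, 0, -4, 2)  (L[2][1] := 3)
  R3 -= -3*R1 → (0, 0, 4, -3)  (L[3][1] := -3)
[col 2] pivot -4
  R3 -= -1*R2 → (0, 0, 0, -1)  (L[3][2] := -1)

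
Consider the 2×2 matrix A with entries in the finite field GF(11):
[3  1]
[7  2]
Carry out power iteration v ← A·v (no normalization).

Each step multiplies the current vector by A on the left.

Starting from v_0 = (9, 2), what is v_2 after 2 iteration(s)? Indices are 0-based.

v_0 = (9, 2).
v_1 = A·v_0 = (7, 1).
v_2 = A·v_1 = (0, 7).

v_2 = (0, 7)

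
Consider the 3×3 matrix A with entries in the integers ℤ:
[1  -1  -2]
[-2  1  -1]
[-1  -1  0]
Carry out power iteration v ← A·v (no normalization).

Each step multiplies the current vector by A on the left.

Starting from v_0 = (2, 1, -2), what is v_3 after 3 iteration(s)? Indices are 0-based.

v_0 = (2, 1, -2).
v_1 = A·v_0 = (5, -1, -3).
v_2 = A·v_1 = (12, -8, -4).
v_3 = A·v_2 = (28, -28, -4).

v_3 = (28, -28, -4)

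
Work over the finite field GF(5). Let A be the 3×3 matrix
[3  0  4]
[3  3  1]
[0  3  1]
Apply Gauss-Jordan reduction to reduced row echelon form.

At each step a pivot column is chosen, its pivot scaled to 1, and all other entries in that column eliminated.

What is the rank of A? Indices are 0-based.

rank = 3

step 1: normalize row 0 (÷3) = (1, 0, 3)
  row 1: subtract 3×row0 = (0, 3, 2)
step 2: normalize row 1 (÷3) = (0, 1, 4)
  row 2: subtract 3×row1 = (0, 0, 4)
step 3: normalize row 2 (÷4) = (0, 0, 1)
  row 0: subtract 3×row2 = (1, 0, 0)
  row 1: subtract 4×row2 = (0, 1, 0)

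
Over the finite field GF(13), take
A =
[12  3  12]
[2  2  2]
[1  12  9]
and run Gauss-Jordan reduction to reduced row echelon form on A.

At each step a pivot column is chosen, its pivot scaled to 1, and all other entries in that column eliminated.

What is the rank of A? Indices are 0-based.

rank = 3

step 1: normalize row 0 (÷12) = (1, 10, 1)
  row 1: subtract 2×row0 = (0, 8, 0)
  row 2: subtract 1×row0 = (0, 2, 8)
step 2: normalize row 1 (÷8) = (0, 1, 0)
  row 0: subtract 10×row1 = (1, 0, 1)
  row 2: subtract 2×row1 = (0, 0, 8)
step 3: normalize row 2 (÷8) = (0, 0, 1)
  row 0: subtract 1×row2 = (1, 0, 0)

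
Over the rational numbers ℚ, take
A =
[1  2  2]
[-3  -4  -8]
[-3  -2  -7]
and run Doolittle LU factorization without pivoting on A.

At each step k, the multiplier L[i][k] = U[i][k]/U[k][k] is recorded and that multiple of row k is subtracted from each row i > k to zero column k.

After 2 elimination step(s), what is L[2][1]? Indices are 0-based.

L[2][1] = 2

k=0: U[0][0]=1
  eliminate (1,0): mult=-3, new row 1: (0, 2, -2); set L[1][0]=-3
  eliminate (2,0): mult=-3, new row 2: (0, 4, -1); set L[2][0]=-3
k=1: U[1][1]=2
  eliminate (2,1): mult=2, new row 2: (0, 0, 3); set L[2][1]=2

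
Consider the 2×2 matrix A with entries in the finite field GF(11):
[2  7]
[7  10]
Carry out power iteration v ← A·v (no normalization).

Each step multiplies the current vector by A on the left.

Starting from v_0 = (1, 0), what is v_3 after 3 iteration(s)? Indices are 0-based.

v_3 = (1, 1)

v_0 = (1, 0).
v_1 = A·v_0 = (2, 7).
v_2 = A·v_1 = (9, 7).
v_3 = A·v_2 = (1, 1).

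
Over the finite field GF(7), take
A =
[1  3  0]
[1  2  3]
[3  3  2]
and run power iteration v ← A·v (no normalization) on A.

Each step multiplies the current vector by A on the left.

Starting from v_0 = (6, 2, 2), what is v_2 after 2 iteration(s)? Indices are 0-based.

v_0 = (6, 2, 2).
v_1 = A·v_0 = (5, 2, 0).
v_2 = A·v_1 = (4, 2, 0).

v_2 = (4, 2, 0)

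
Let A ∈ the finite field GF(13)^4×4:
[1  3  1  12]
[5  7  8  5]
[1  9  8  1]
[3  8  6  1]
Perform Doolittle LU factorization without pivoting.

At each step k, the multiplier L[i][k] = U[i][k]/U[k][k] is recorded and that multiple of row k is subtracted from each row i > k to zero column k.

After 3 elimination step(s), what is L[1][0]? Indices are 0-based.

L[1][0] = 5

k=0: U[0][0]=1
  eliminate (1,0): mult=5, new row 1: (0, 5, 3, 10); set L[1][0]=5
  eliminate (2,0): mult=1, new row 2: (0, 6, 7, 2); set L[2][0]=1
  eliminate (3,0): mult=3, new row 3: (0, 12, 3, 4); set L[3][0]=3
k=1: U[1][1]=5
  eliminate (2,1): mult=9, new row 2: (0, 0, 6, 3); set L[2][1]=9
  eliminate (3,1): mult=5, new row 3: (0, 0, 1, 6); set L[3][1]=5
k=2: U[2][2]=6
  eliminate (3,2): mult=11, new row 3: (0, 0, 0, 12); set L[3][2]=11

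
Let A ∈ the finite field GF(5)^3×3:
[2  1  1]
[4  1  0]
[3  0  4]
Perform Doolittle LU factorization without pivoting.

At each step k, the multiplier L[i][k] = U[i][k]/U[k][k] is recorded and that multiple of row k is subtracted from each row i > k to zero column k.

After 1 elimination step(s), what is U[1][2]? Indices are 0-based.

U[1][2] = 3

Step 1: pivot at (0,0) is 2.
  row1 ← row1 − (2)·row0  ⇒  L[1][0]=2, U row1=(0, 4, 3)
  row2 ← row2 − (4)·row0  ⇒  L[2][0]=4, U row2=(0, 1, 0)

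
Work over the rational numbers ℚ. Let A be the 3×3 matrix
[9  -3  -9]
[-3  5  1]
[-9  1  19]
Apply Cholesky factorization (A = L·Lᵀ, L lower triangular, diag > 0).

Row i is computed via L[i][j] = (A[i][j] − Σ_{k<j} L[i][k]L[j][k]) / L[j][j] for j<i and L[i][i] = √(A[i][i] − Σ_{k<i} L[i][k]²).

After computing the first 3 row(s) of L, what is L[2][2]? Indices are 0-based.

Step 1: L[0][0] = √(9) = 3.
  L[1][0] = (-3) / L[0][0] = -1.
Step 2: L[1][1] = √(4) = 2.
  L[2][0] = (-9) / L[0][0] = -3.
  L[2][1] = (-2) / L[1][1] = -1.
Step 3: L[2][2] = √(9) = 3.

L[2][2] = 3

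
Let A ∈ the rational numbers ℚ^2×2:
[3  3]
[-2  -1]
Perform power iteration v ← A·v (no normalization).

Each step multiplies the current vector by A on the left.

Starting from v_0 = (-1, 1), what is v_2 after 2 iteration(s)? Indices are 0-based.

v_0 = (-1, 1).
v_1 = A·v_0 = (0, 1).
v_2 = A·v_1 = (3, -1).

v_2 = (3, -1)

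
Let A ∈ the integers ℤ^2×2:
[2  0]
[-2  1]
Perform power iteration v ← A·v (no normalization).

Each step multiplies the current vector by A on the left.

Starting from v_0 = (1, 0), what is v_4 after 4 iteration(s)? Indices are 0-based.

v_0 = (1, 0).
v_1 = A·v_0 = (2, -2).
v_2 = A·v_1 = (4, -6).
v_3 = A·v_2 = (8, -14).
v_4 = A·v_3 = (16, -30).

v_4 = (16, -30)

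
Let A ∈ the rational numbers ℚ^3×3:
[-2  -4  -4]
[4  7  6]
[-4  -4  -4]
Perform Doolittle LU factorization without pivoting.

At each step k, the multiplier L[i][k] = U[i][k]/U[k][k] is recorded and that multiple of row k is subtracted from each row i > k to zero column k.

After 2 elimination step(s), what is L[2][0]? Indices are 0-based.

L[2][0] = 2

Step 1: pivot at (0,0) is -2.
  row1 ← row1 − (-2)·row0  ⇒  L[1][0]=-2, U row1=(0, -1, -2)
  row2 ← row2 − (2)·row0  ⇒  L[2][0]=2, U row2=(0, 4, 4)
Step 2: pivot at (1,1) is -1.
  row2 ← row2 − (-4)·row1  ⇒  L[2][1]=-4, U row2=(0, 0, -4)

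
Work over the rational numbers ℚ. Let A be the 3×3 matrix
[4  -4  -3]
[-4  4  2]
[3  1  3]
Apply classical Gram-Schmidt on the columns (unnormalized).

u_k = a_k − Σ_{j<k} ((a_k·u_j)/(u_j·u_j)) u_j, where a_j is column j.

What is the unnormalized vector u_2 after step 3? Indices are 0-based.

Step 1: u_0 = a_0 = (4, -4, 3).
Step 2: u_1 = a_1 − (-29/41)·u_0 = (-48/41, 48/41, 128/41).
Step 3: u_2 = a_2 − (-11/41)·u_0 − (39/32)·u_1 = (-1/2, -1/2, 0).

u_2 = (-1/2, -1/2, 0)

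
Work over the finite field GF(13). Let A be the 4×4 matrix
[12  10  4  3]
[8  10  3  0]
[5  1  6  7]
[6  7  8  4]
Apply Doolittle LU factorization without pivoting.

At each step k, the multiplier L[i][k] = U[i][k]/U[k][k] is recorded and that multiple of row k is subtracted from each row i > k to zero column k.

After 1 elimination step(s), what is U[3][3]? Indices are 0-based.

k=0: U[0][0]=12
  eliminate (1,0): mult=5, new row 1: (0, 12, 9, 11); set L[1][0]=5
  eliminate (2,0): mult=8, new row 2: (0, 12, 0, 9); set L[2][0]=8
  eliminate (3,0): mult=7, new row 3: (0, 2, 6, 9); set L[3][0]=7

U[3][3] = 9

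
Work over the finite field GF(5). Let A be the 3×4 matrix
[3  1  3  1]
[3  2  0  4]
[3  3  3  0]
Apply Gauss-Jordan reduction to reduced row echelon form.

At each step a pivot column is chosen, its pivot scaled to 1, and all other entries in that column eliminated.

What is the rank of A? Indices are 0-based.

pivot(0,0)=3: scale R0 → (1, 2, 1, 2)
  clear (1,0): R1 −= (3)R0 → (0, 1, 2, 3)
  clear (2,0): R2 −= (3)R0 → (0, 2, 0, 4)
pivot(1,1)=1: scale R1 → (0, 1, 2, 3)
  clear (0,1): R0 −= (2)R1 → (1, 0, 2, 1)
  clear (2,1): R2 −= (2)R1 → (0, 0, 1, 3)
pivot(2,2)=1: scale R2 → (0, 0, 1, 3)
  clear (0,2): R0 −= (2)R2 → (1, 0, 0, 0)
  clear (1,2): R1 −= (2)R2 → (0, 1, 0, 2)

rank = 3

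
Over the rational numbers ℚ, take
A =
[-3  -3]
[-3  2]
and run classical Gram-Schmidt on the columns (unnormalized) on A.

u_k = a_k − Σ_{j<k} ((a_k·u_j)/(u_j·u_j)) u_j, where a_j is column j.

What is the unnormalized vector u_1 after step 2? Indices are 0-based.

Step 1: u_0 = a_0 = (-3, -3).
Step 2: u_1 = a_1 − (1/6)·u_0 = (-5/2, 5/2).

u_1 = (-5/2, 5/2)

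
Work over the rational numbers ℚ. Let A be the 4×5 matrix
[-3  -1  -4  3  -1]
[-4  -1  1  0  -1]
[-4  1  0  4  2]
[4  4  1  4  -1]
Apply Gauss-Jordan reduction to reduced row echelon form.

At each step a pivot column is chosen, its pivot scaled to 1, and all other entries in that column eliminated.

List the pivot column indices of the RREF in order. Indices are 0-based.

[1] R0 /= -3  ⇒  (1, 1/3, 4/3, -1, 1/3)
     R1 -= -4·R0  ⇒  (0, 1/3, 19/3, -4, 1/3)
     R2 -= -4·R0  ⇒  (0, 7/3, 16/3, 0, 10/3)
     R3 -= 4·R0  ⇒  (0, 8/3, -13/3, 8, -7/3)
[2] R1 /= 1/3  ⇒  (0, 1, 19, -12, 1)
     R0 -= 1/3·R1  ⇒  (1, 0, -5, 3, 0)
     R2 -= 7/3·R1  ⇒  (0, 0, -39, 28, 1)
     R3 -= 8/3·R1  ⇒  (0, 0, -55, 40, -5)
[3] R2 /= -39  ⇒  (0, 0, 1, -28/39, -1/39)
     R0 -= -5·R2  ⇒  (1, 0, 0, -23/39, -5/39)
     R1 -= 19·R2  ⇒  (0, 1, 0, 64/39, 58/39)
     R3 -= -55·R2  ⇒  (0, 0, 0, 20/39, -250/39)
[4] R3 /= 20/39  ⇒  (0, 0, 0, 1, -25/2)
     R0 -= -23/39·R3  ⇒  (1, 0, 0, 0, -15/2)
     R1 -= 64/39·R3  ⇒  (0, 1, 0, 0, 22)
     R2 -= -28/39·R3  ⇒  (0, 0, 1, 0, -9)

pivot columns: 0, 1, 2, 3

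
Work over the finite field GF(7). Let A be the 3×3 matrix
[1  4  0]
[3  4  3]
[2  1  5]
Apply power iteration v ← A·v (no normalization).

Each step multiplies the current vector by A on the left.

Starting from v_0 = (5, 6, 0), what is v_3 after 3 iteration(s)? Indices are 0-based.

v_0 = (5, 6, 0).
v_1 = A·v_0 = (1, 4, 2).
v_2 = A·v_1 = (3, 4, 2).
v_3 = A·v_2 = (5, 3, 6).

v_3 = (5, 3, 6)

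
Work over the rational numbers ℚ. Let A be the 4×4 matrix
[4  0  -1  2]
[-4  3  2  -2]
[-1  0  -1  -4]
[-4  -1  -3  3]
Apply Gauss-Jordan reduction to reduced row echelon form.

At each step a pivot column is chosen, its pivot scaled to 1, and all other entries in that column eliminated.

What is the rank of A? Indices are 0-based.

[1] R0 /= 4  ⇒  (1, 0, -1/4, 1/2)
     R1 -= -4·R0  ⇒  (0, 3, 1, 0)
     R2 -= -1·R0  ⇒  (0, 0, -5/4, -7/2)
     R3 -= -4·R0  ⇒  (0, -1, -4, 5)
[2] R1 /= 3  ⇒  (0, 1, 1/3, 0)
     R3 -= -1·R1  ⇒  (0, 0, -11/3, 5)
[3] R2 /= -5/4  ⇒  (0, 0, 1, 14/5)
     R0 -= -1/4·R2  ⇒  (1, 0, 0, 6/5)
     R1 -= 1/3·R2  ⇒  (0, 1, 0, -14/15)
     R3 -= -11/3·R2  ⇒  (0, 0, 0, 229/15)
[4] R3 /= 229/15  ⇒  (0, 0, 0, 1)
     R0 -= 6/5·R3  ⇒  (1, 0, 0, 0)
     R1 -= -14/15·R3  ⇒  (0, 1, 0, 0)
     R2 -= 14/5·R3  ⇒  (0, 0, 1, 0)

rank = 4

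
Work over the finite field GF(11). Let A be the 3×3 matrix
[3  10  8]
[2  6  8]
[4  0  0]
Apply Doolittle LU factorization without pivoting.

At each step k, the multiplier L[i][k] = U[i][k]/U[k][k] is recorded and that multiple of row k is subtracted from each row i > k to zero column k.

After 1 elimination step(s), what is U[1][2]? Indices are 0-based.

U[1][2] = 10

Step 1: pivot at (0,0) is 3.
  row1 ← row1 − (8)·row0  ⇒  L[1][0]=8, U row1=(0, 3, 10)
  row2 ← row2 − (5)·row0  ⇒  L[2][0]=5, U row2=(0, 5, 4)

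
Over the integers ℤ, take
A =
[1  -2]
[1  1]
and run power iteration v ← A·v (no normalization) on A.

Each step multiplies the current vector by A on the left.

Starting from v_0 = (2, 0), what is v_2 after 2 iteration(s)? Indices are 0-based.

v_0 = (2, 0).
v_1 = A·v_0 = (2, 2).
v_2 = A·v_1 = (-2, 4).

v_2 = (-2, 4)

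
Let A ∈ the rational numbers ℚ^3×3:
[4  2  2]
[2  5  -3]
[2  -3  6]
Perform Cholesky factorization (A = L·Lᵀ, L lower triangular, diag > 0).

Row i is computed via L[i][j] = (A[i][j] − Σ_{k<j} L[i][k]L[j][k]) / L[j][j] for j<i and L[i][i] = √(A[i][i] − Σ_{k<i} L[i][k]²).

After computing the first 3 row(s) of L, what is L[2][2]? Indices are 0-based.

Step 1: L[0][0] = √(4) = 2.
  L[1][0] = (2) / L[0][0] = 1.
Step 2: L[1][1] = √(4) = 2.
  L[2][0] = (2) / L[0][0] = 1.
  L[2][1] = (-4) / L[1][1] = -2.
Step 3: L[2][2] = √(1) = 1.

L[2][2] = 1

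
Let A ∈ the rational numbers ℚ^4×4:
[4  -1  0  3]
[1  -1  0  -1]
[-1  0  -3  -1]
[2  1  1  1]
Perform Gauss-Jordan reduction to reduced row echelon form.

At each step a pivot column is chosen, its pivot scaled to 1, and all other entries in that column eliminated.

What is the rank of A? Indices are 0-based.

rank = 4

step 1: normalize row 0 (÷4) = (1, -1/4, 0, 3/4)
  row 1: subtract 1×row0 = (0, -3/4, 0, -7/4)
  row 2: subtract -1×row0 = (0, -1/4, -3, -1/4)
  row 3: subtract 2×row0 = (0, 3/2, 1, -1/2)
step 2: normalize row 1 (÷-3/4) = (0, 1, 0, 7/3)
  row 0: subtract -1/4×row1 = (1, 0, 0, 4/3)
  row 2: subtract -1/4×row1 = (0, 0, -3, 1/3)
  row 3: subtract 3/2×row1 = (0, 0, 1, -4)
step 3: normalize row 2 (÷-3) = (0, 0, 1, -1/9)
  row 3: subtract 1×row2 = (0, 0, 0, -35/9)
step 4: normalize row 3 (÷-35/9) = (0, 0, 0, 1)
  row 0: subtract 4/3×row3 = (1, 0, 0, 0)
  row 1: subtract 7/3×row3 = (0, 1, 0, 0)
  row 2: subtract -1/9×row3 = (0, 0, 1, 0)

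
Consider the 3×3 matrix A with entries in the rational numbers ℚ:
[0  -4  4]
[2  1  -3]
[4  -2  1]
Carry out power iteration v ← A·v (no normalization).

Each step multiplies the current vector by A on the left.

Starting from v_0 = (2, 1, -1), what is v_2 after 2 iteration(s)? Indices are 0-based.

v_0 = (2, 1, -1).
v_1 = A·v_0 = (-8, 8, 5).
v_2 = A·v_1 = (-12, -23, -43).

v_2 = (-12, -23, -43)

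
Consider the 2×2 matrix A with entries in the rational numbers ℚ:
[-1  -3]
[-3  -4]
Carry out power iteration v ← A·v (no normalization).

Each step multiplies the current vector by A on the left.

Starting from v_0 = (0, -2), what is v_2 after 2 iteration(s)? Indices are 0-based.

v_2 = (-30, -50)

v_0 = (0, -2).
v_1 = A·v_0 = (6, 8).
v_2 = A·v_1 = (-30, -50).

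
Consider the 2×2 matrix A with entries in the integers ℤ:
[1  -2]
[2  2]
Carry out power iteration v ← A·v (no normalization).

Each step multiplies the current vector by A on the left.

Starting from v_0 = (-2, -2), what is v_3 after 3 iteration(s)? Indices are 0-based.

v_0 = (-2, -2).
v_1 = A·v_0 = (2, -8).
v_2 = A·v_1 = (18, -12).
v_3 = A·v_2 = (42, 12).

v_3 = (42, 12)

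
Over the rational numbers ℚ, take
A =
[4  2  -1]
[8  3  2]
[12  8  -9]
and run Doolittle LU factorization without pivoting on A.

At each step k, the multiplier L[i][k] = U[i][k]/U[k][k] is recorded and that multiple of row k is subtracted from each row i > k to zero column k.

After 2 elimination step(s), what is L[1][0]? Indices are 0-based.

L[1][0] = 2

[col 0] pivot 4
  R1 -= 2*R0 → (0, -1, 4)  (L[1][0] := 2)
  R2 -= 3*R0 → (0, 2, -6)  (L[2][0] := 3)
[col 1] pivot -1
  R2 -= -2*R1 → (0, 0, 2)  (L[2][1] := -2)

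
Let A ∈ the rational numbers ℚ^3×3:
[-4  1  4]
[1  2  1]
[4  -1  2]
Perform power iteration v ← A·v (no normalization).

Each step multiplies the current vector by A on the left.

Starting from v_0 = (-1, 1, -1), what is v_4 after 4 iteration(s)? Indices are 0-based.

v_0 = (-1, 1, -1).
v_1 = A·v_0 = (1, 0, -7).
v_2 = A·v_1 = (-32, -6, -10).
v_3 = A·v_2 = (82, -54, -142).
v_4 = A·v_3 = (-950, -168, 98).

v_4 = (-950, -168, 98)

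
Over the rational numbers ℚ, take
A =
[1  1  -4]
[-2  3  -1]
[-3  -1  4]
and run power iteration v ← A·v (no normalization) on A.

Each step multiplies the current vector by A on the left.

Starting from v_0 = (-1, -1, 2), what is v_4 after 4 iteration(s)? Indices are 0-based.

v_4 = (-2380, 378, 3152)

v_0 = (-1, -1, 2).
v_1 = A·v_0 = (-10, -3, 12).
v_2 = A·v_1 = (-61, -1, 81).
v_3 = A·v_2 = (-386, 38, 508).
v_4 = A·v_3 = (-2380, 378, 3152).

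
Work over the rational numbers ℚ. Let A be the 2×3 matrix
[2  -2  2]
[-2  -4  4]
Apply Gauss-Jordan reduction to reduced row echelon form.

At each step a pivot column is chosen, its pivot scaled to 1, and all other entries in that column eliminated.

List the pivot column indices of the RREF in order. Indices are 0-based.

[1] R0 /= 2  ⇒  (1, -1, 1)
     R1 -= -2·R0  ⇒  (0, -6, 6)
[2] R1 /= -6  ⇒  (0, 1, -1)
     R0 -= -1·R1  ⇒  (1, 0, 0)

pivot columns: 0, 1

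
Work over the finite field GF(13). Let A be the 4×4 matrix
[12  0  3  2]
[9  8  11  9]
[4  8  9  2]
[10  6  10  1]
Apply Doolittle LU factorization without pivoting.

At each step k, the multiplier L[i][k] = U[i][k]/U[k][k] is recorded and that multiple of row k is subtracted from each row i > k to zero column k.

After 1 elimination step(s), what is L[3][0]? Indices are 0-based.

L[3][0] = 3

Step 1: pivot at (0,0) is 12.
  row1 ← row1 − (4)·row0  ⇒  L[1][0]=4, U row1=(0, 8, 12, 1)
  row2 ← row2 − (9)·row0  ⇒  L[2][0]=9, U row2=(0, 8, 8, 10)
  row3 ← row3 − (3)·row0  ⇒  L[3][0]=3, U row3=(0, 6, 1, 8)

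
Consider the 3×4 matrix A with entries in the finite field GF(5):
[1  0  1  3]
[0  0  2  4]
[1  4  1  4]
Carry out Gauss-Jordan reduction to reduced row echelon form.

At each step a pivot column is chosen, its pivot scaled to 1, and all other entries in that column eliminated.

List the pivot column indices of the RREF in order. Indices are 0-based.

step 1: normalize row 0 (÷1) = (1, 0, 1, 3)
  row 2: subtract 1×row0 = (0, 4, 0, 1)
step 2: exchange rows 1,2
step 2: normalize row 1 (÷4) = (0, 1, 0, 4)
step 3: normalize row 2 (÷2) = (0, 0, 1, 2)
  row 0: subtract 1×row2 = (1, 0, 0, 1)

pivot columns: 0, 1, 2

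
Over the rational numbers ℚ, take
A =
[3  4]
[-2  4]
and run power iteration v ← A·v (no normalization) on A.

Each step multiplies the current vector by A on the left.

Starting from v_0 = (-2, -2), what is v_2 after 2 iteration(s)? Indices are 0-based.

v_2 = (-58, 12)

v_0 = (-2, -2).
v_1 = A·v_0 = (-14, -4).
v_2 = A·v_1 = (-58, 12).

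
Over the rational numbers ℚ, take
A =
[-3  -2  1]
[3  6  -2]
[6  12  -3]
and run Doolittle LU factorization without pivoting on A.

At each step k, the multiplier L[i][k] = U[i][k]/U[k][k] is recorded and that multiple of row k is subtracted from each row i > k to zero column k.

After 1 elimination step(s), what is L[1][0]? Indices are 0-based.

Step 1: pivot at (0,0) is -3.
  row1 ← row1 − (-1)·row0  ⇒  L[1][0]=-1, U row1=(0, 4, -1)
  row2 ← row2 − (-2)·row0  ⇒  L[2][0]=-2, U row2=(0, 8, -1)

L[1][0] = -1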